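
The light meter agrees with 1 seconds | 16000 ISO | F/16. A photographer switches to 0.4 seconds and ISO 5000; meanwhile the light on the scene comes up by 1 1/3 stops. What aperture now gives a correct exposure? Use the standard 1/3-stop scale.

Scene light: 1 1/3 stops brighter.
Shutter speed: 1 → 0.8 → 0.6 → 0.5 → 0.4 — 1 1/3 stops faster (darker).
ISO: 16000 → 12800 → 10000 → 8000 → 6400 → 5000 — 1 2/3 stops dropped (darker).
Net so far: 1 2/3 stops darker. Aperture: f/16 → f/14 → f/13 → f/11 → f/10 → f/9.

f/9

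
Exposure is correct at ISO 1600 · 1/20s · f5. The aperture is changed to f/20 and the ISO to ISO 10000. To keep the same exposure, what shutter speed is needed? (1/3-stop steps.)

Aperture: f/5 → f/5.6 → f/6.3 → f/7.1 → f/8 → f/9 → f/10 → f/11 → f/13 → f/14 → f/16 → f/18 → f/20 — 4 stops narrower (darker).
ISO: 1600 → 2000 → 2500 → 3200 → 4000 → 5000 → 6400 → 8000 → 10000 — 2 2/3 stops higher (brighter).
Net change so far: 1 1/3 stops darker. Offset with the shutter speed: 1/20 → 1/15 → 1/13 → 1/10 → 1/8.

1/8s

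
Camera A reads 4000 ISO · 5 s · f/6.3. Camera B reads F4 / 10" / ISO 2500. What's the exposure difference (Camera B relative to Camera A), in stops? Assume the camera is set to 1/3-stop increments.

1 2/3 stops brighter

Aperture: f/6.3 → f/5.6 → f/5 → f/4.5 → f/4 — 1 1/3 stops larger aperture (brighter).
Shutter speed: 5 → 6 → 8 → 10 — 1 stop longer (brighter).
ISO: 4000 → 3200 → 2500 — 2/3 stop dropped (darker).
Net: +1 1/3 +1 −2/3 = +1 2/3 stops.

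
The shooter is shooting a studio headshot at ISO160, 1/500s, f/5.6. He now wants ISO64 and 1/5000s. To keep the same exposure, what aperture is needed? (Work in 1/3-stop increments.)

f/1.1

ISO: 160 → 125 → 100 → 80 → 64 — 1 1/3 stops dropped (darker).
Shutter speed: 1/500 → 1/640 → 1/800 → 1/1000 → 1/1250 → 1/1600 → 1/2000 → 1/2500 → 1/3200 → 1/4000 → 1/5000 — 3 1/3 stops shorter (darker).
Net change so far: 4 2/3 stops darker. Offset with the aperture: f/5.6 → f/5 → f/4.5 → f/4 → f/3.5 → f/3.2 → f/2.8 → f/2.5 → f/2.2 → f/2 → f/1.8 → f/1.6 → f/1.4 → f/1.2 → f/1.1.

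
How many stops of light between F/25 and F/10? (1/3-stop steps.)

f/25 → f/22 → f/20 → f/18 → f/16 → f/14 → f/13 → f/11 → f/10 — count the steps: 8 third-stops = 2 2/3 stops.

2 2/3 stops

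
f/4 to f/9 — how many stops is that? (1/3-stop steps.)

f/4 → f/4.5 → f/5 → f/5.6 → f/6.3 → f/7.1 → f/8 → f/9 — count the steps: 7 third-stops = 2 1/3 stops.

2 1/3 stops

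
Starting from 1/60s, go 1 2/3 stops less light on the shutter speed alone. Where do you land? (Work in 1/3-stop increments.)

1/200s

Shutter speed: 1/60 → 1/80 → 1/100 → 1/125 → 1/160 → 1/200 — 1 2/3 stops shorter (darker).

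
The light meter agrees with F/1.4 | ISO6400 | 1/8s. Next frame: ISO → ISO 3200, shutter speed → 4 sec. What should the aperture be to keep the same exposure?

f/5.6

ISO: 6400 → 3200 — 1 stop dropped (darker).
Shutter speed: 1/8 → 1/4 → 1/2 → 1 → 2 → 4 — 5 stops longer (brighter).
Net change so far: 4 stops brighter. Offset with the aperture: f/1.4 → f/2 → f/2.8 → f/4 → f/5.6.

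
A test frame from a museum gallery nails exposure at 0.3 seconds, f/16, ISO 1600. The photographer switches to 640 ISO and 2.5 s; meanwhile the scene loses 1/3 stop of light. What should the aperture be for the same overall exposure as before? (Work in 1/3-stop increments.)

f/25

Scene light: 1/3 stop darker.
ISO: 1600 → 1250 → 1000 → 800 → 640 — 1 1/3 stops dropped (darker).
Shutter speed: 0.3 → 0.4 → 0.5 → 0.6 → 0.8 → 1 → 1.3 → 1.6 → 2 → 2.5 — 3 stops slower (brighter).
Net so far: 1 1/3 stops brighter. Aperture: f/16 → f/18 → f/20 → f/22 → f/25.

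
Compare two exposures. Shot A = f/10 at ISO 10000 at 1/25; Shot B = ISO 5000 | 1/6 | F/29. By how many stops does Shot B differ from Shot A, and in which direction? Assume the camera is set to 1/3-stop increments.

Aperture: f/10 → f/11 → f/13 → f/14 → f/16 → f/18 → f/20 → f/22 → f/25 → f/29 — 3 stops smaller aperture (darker).
Shutter speed: 1/25 → 1/20 → 1/15 → 1/13 → 1/10 → 1/8 → 1/6 — 2 stops slower (brighter).
ISO: 10000 → 8000 → 6400 → 5000 — 1 stop lower (darker).
Net: −3 +2 −1 = −2 stops.

2 stops darker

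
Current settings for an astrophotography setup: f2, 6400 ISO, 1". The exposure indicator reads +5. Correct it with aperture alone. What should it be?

Overexposed by 5 stops → need 5 stops darker.
Aperture: f/2 → f/2.8 → f/4 → f/5.6 → f/8 → f/11.

f/11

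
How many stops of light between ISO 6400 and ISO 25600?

2 stops

6400 → 12800 → 25600 — count the steps: 2 stops.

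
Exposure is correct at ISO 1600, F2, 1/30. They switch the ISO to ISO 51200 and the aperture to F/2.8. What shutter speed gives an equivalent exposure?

1/500s

ISO: 1600 → 3200 → 6400 → 12800 → 25600 → 51200 — 5 stops higher (brighter).
Aperture: f/2 → f/2.8 — 1 stop stopped down (darker).
Net change so far: 4 stops brighter. Offset with the shutter speed: 1/30 → 1/60 → 1/125 → 1/250 → 1/500.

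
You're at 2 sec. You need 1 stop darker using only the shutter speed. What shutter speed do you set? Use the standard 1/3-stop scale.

1 s

Shutter speed: 2 → 1.6 → 1.3 → 1 — 1 stop faster (darker).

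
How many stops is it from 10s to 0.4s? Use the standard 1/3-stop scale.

10 → 8 → 6 → 5 → 4 → 3.2 → 2.5 → 2 → 1.6 → 1.3 → 1 → 0.8 → 0.6 → 0.5 → 0.4 — count the steps: 14 third-stops = 4 2/3 stops.

4 2/3 stops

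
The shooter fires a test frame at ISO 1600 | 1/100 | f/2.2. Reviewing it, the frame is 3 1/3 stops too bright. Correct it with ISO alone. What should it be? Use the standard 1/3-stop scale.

ISO 160

Overexposed by 3 1/3 stops → need 3 1/3 stops darker.
ISO: 1600 → 1250 → 1000 → 800 → 640 → 500 → 400 → 320 → 250 → 200 → 160.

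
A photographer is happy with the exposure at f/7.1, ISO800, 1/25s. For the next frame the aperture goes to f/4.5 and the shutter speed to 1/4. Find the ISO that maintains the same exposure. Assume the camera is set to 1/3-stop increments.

Aperture: f/7.1 → f/6.3 → f/5.6 → f/5 → f/4.5 — 1 1/3 stops opened up (brighter).
Shutter speed: 1/25 → 1/20 → 1/15 → 1/13 → 1/10 → 1/8 → 1/6 → 1/5 → 1/4 — 2 2/3 stops longer (brighter).
Net change so far: 4 stops brighter. Offset with the ISO: 800 → 640 → 500 → 400 → 320 → 250 → 200 → 160 → 125 → 100 → 80 → 64 → 50.

ISO 50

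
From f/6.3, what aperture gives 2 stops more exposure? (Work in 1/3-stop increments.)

Aperture: f/6.3 → f/5.6 → f/5 → f/4.5 → f/4 → f/3.5 → f/3.2 — 2 stops opened up (brighter).

f/3.2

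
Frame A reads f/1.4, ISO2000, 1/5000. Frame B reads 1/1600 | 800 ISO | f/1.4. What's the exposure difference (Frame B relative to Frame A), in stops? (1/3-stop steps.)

Aperture: unchanged.
Shutter speed: 1/5000 → 1/4000 → 1/3200 → 1/2500 → 1/2000 → 1/1600 — 1 2/3 stops slower (brighter).
ISO: 2000 → 1600 → 1250 → 1000 → 800 — 1 1/3 stops dropped (darker).
Net: +1 2/3 −1 1/3 = +1/3 stops.

1/3 stop brighter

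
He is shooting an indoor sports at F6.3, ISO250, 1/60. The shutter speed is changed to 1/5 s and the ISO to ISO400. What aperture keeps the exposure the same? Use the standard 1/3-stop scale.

f/29

Shutter speed: 1/60 → 1/50 → 1/40 → 1/30 → 1/25 → 1/20 → 1/15 → 1/13 → 1/10 → 1/8 → 1/6 → 1/5 — 3 2/3 stops slower (brighter).
ISO: 250 → 320 → 400 — 2/3 stop higher (brighter).
Net change so far: 4 1/3 stops brighter. Offset with the aperture: f/6.3 → f/7.1 → f/8 → f/9 → f/10 → f/11 → f/13 → f/14 → f/16 → f/18 → f/20 → f/22 → f/25 → f/29.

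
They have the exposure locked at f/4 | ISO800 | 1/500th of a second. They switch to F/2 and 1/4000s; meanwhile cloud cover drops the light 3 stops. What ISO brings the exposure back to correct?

ISO 12800

Scene light: 3 stops darker.
Aperture: f/4 → f/2.8 → f/2 — 2 stops opened up (brighter).
Shutter speed: 1/500 → 1/1000 → 1/2000 → 1/4000 — 3 stops faster (darker).
Net so far: 4 stops darker. ISO: 800 → 1600 → 3200 → 6400 → 12800.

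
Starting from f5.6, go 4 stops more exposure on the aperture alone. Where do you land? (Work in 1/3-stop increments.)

Aperture: f/5.6 → f/5 → f/4.5 → f/4 → f/3.5 → f/3.2 → f/2.8 → f/2.5 → f/2.2 → f/2 → f/1.8 → f/1.6 → f/1.4 — 4 stops larger aperture (brighter).

f/1.4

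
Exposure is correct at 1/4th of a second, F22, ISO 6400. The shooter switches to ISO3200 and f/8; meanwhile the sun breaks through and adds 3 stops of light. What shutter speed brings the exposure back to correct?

Scene light: 3 stops brighter.
ISO: 6400 → 3200 — 1 stop lower (darker).
Aperture: f/22 → f/16 → f/11 → f/8 — 3 stops wider (brighter).
Net so far: 5 stops brighter. Shutter speed: 1/4 → 1/8 → 1/15 → 1/30 → 1/60 → 1/125.

1/125s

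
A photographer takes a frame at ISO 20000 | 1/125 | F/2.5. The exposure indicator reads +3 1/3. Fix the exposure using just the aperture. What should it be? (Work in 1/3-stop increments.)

f/8

Overexposed by 3 1/3 stops → need 3 1/3 stops darker.
Aperture: f/2.5 → f/2.8 → f/3.2 → f/3.5 → f/4 → f/4.5 → f/5 → f/5.6 → f/6.3 → f/7.1 → f/8.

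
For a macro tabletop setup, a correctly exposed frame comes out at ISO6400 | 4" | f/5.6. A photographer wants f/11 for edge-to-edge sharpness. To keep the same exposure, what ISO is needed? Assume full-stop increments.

Aperture: f/5.6 → f/8 → f/11 — 2 stops narrower (darker).
Need 2 stops brighter from the ISO: 6400 → 12800 → 25600.

ISO 25600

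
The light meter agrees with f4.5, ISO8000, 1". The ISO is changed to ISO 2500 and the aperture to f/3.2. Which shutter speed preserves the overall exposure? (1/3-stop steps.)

ISO: 8000 → 6400 → 5000 → 4000 → 3200 → 2500 — 1 2/3 stops lower (darker).
Aperture: f/4.5 → f/4 → f/3.5 → f/3.2 — 1 stop larger aperture (brighter).
Net change so far: 2/3 stop darker. Offset with the shutter speed: 1 → 1.3 → 1.6.

1.6 s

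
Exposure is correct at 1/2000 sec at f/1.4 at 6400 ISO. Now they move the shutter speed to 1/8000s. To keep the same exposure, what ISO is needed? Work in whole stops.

Shutter speed: 1/2000 → 1/4000 → 1/8000 — 2 stops faster (darker).
Need 2 stops brighter from the ISO: 6400 → 12800 → 25600.

ISO 25600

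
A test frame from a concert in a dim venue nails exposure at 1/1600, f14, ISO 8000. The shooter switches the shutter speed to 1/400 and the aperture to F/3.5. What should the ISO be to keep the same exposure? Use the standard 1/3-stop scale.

Shutter speed: 1/1600 → 1/1250 → 1/1000 → 1/800 → 1/640 → 1/500 → 1/400 — 2 stops longer (brighter).
Aperture: f/14 → f/13 → f/11 → f/10 → f/9 → f/8 → f/7.1 → f/6.3 → f/5.6 → f/5 → f/4.5 → f/4 → f/3.5 — 4 stops larger aperture (brighter).
Net change so far: 6 stops brighter. Offset with the ISO: 8000 → 6400 → 5000 → 4000 → 3200 → 2500 → 2000 → 1600 → 1250 → 1000 → 800 → 640 → 500 → 400 → 320 → 250 → 200 → 160 → 125.

ISO 125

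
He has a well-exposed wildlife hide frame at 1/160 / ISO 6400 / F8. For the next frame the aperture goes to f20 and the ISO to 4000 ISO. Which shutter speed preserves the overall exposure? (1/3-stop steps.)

Aperture: f/8 → f/9 → f/10 → f/11 → f/13 → f/14 → f/16 → f/18 → f/20 — 2 2/3 stops narrower (darker).
ISO: 6400 → 5000 → 4000 — 2/3 stop dropped (darker).
Net change so far: 3 1/3 stops darker. Offset with the shutter speed: 1/160 → 1/125 → 1/100 → 1/80 → 1/60 → 1/50 → 1/40 → 1/30 → 1/25 → 1/20 → 1/15.

1/15s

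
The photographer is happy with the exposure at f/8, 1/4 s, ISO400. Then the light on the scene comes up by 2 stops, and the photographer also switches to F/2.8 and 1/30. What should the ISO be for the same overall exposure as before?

Scene light: 2 stops brighter.
Aperture: f/8 → f/5.6 → f/4 → f/2.8 — 3 stops wider (brighter).
Shutter speed: 1/4 → 1/8 → 1/15 → 1/30 — 3 stops faster (darker).
Net so far: 2 stops brighter. ISO: 400 → 200 → 100.

ISO 100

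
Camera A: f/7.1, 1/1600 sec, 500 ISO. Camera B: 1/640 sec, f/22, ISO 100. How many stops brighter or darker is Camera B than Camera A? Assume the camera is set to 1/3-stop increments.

4 1/3 stops darker

Aperture: f/7.1 → f/8 → f/9 → f/10 → f/11 → f/13 → f/14 → f/16 → f/18 → f/20 → f/22 — 3 1/3 stops stopped down (darker).
Shutter speed: 1/1600 → 1/1250 → 1/1000 → 1/800 → 1/640 — 1 1/3 stops longer (brighter).
ISO: 500 → 400 → 320 → 250 → 200 → 160 → 125 → 100 — 2 1/3 stops lower (darker).
Net: −3 1/3 +1 1/3 −2 1/3 = −4 1/3 stops.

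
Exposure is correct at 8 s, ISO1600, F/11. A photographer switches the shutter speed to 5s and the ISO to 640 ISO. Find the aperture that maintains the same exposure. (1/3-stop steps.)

f/5.6

Shutter speed: 8 → 6 → 5 — 2/3 stop faster (darker).
ISO: 1600 → 1250 → 1000 → 800 → 640 — 1 1/3 stops lower (darker).
Net change so far: 2 stops darker. Offset with the aperture: f/11 → f/10 → f/9 → f/8 → f/7.1 → f/6.3 → f/5.6.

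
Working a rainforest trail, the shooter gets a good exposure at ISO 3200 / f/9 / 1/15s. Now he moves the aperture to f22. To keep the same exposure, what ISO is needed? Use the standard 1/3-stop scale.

Aperture: f/9 → f/10 → f/11 → f/13 → f/14 → f/16 → f/18 → f/20 → f/22 — 2 2/3 stops stopped down (darker).
Need 2 2/3 stops brighter from the ISO: 3200 → 4000 → 5000 → 6400 → 8000 → 10000 → 12800 → 16000 → 20000.

ISO 20000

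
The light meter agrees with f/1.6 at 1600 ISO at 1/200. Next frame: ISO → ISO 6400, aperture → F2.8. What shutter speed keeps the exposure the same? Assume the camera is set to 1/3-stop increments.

ISO: 1600 → 2000 → 2500 → 3200 → 4000 → 5000 → 6400 — 2 stops raised (brighter).
Aperture: f/1.6 → f/1.8 → f/2 → f/2.2 → f/2.5 → f/2.8 — 1 2/3 stops narrower (darker).
Net change so far: 1/3 stop brighter. Offset with the shutter speed: 1/200 → 1/250.

1/250s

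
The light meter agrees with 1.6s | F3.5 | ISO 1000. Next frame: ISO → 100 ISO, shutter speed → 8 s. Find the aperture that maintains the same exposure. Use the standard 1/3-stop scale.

f/2.5

ISO: 1000 → 800 → 640 → 500 → 400 → 320 → 250 → 200 → 160 → 125 → 100 — 3 1/3 stops dropped (darker).
Shutter speed: 1.6 → 2 → 2.5 → 3.2 → 4 → 5 → 6 → 8 — 2 1/3 stops longer (brighter).
Net change so far: 1 stop darker. Offset with the aperture: f/3.5 → f/3.2 → f/2.8 → f/2.5.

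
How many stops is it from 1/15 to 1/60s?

2 stops

1/15 → 1/30 → 1/60 — count the steps: 2 stops.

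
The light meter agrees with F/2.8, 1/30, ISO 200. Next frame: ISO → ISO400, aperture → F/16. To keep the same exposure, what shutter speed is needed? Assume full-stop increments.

ISO: 200 → 400 — 1 stop higher (brighter).
Aperture: f/2.8 → f/4 → f/5.6 → f/8 → f/11 → f/16 — 5 stops narrower (darker).
Net change so far: 4 stops darker. Offset with the shutter speed: 1/30 → 1/15 → 1/8 → 1/4 → 1/2.

1/2s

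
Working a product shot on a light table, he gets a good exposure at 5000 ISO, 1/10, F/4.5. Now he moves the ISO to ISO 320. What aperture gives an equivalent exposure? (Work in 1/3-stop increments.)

ISO: 5000 → 4000 → 3200 → 2500 → 2000 → 1600 → 1250 → 1000 → 800 → 640 → 500 → 400 → 320 — 4 stops lower (darker).
Need 4 stops brighter from the aperture: f/4.5 → f/4 → f/3.5 → f/3.2 → f/2.8 → f/2.5 → f/2.2 → f/2 → f/1.8 → f/1.6 → f/1.4 → f/1.2 → f/1.1.

f/1.1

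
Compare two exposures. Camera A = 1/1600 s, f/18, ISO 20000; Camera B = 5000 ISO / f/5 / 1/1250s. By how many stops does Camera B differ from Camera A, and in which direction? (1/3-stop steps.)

2 stops brighter

Aperture: f/18 → f/16 → f/14 → f/13 → f/11 → f/10 → f/9 → f/8 → f/7.1 → f/6.3 → f/5.6 → f/5 — 3 2/3 stops larger aperture (brighter).
Shutter speed: 1/1600 → 1/1250 — 1/3 stop slower (brighter).
ISO: 20000 → 16000 → 12800 → 10000 → 8000 → 6400 → 5000 — 2 stops lower (darker).
Net: +3 2/3 +1/3 −2 = +2 stops.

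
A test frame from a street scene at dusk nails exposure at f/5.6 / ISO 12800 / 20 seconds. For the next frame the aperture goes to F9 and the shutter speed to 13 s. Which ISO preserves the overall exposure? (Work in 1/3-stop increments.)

ISO 51200

Aperture: f/5.6 → f/6.3 → f/7.1 → f/8 → f/9 — 1 1/3 stops smaller aperture (darker).
Shutter speed: 20 → 15 → 13 — 2/3 stop shorter (darker).
Net change so far: 2 stops darker. Offset with the ISO: 12800 → 16000 → 20000 → 25600 → 32000 → 40000 → 51200.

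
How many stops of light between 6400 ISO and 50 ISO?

7 stops

6400 → 3200 → 1600 → 800 → 400 → 200 → 100 → 50 — count the steps: 7 stops.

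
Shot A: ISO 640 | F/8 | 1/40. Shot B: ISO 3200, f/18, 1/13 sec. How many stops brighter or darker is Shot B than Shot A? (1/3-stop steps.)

Aperture: f/8 → f/9 → f/10 → f/11 → f/13 → f/14 → f/16 → f/18 — 2 1/3 stops narrower (darker).
Shutter speed: 1/40 → 1/30 → 1/25 → 1/20 → 1/15 → 1/13 — 1 2/3 stops slower (brighter).
ISO: 640 → 800 → 1000 → 1250 → 1600 → 2000 → 2500 → 3200 — 2 1/3 stops raised (brighter).
Net: −2 1/3 +1 2/3 +2 1/3 = +1 2/3 stops.

1 2/3 stops brighter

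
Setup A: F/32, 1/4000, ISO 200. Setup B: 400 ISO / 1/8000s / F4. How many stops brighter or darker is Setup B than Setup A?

6 stops brighter

Aperture: f/32 → f/22 → f/16 → f/11 → f/8 → f/5.6 → f/4 — 6 stops larger aperture (brighter).
Shutter speed: 1/4000 → 1/8000 — 1 stop shorter (darker).
ISO: 200 → 400 — 1 stop raised (brighter).
Net: +6 −1 +1 = +6 stops.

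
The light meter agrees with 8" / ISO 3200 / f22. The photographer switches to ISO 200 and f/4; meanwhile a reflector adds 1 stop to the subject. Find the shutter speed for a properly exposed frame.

2 s

Scene light: 1 stop brighter.
ISO: 3200 → 1600 → 800 → 400 → 200 — 4 stops dropped (darker).
Aperture: f/22 → f/16 → f/11 → f/8 → f/5.6 → f/4 — 5 stops larger aperture (brighter).
Net so far: 2 stops brighter. Shutter speed: 8 → 4 → 2.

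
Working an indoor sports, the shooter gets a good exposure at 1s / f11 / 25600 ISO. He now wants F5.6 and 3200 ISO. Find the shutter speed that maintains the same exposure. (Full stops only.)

2 s

Aperture: f/11 → f/8 → f/5.6 — 2 stops opened up (brighter).
ISO: 25600 → 12800 → 6400 → 3200 — 3 stops lower (darker).
Net change so far: 1 stop darker. Offset with the shutter speed: 1 → 2.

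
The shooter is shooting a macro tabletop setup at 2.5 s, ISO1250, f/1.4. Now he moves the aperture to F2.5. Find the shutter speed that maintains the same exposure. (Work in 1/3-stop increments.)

Aperture: f/1.4 → f/1.6 → f/1.8 → f/2 → f/2.2 → f/2.5 — 1 2/3 stops smaller aperture (darker).
Need 1 2/3 stops brighter from the shutter speed: 2.5 → 3.2 → 4 → 5 → 6 → 8.

8 s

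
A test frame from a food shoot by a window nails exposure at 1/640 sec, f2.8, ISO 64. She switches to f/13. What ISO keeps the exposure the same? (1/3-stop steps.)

Aperture: f/2.8 → f/3.2 → f/3.5 → f/4 → f/4.5 → f/5 → f/5.6 → f/6.3 → f/7.1 → f/8 → f/9 → f/10 → f/11 → f/13 — 4 1/3 stops stopped down (darker).
Need 4 1/3 stops brighter from the ISO: 64 → 80 → 100 → 125 → 160 → 200 → 250 → 320 → 400 → 500 → 640 → 800 → 1000 → 1250.

ISO 1250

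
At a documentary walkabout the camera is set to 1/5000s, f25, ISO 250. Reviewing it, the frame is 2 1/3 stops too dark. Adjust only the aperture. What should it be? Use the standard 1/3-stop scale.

Underexposed by 2 1/3 stops → need 2 1/3 stops brighter.
Aperture: f/25 → f/22 → f/20 → f/18 → f/16 → f/14 → f/13 → f/11.

f/11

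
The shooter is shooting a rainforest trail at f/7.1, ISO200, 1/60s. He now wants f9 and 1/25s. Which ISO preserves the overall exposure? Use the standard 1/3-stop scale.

ISO 125

Aperture: f/7.1 → f/8 → f/9 — 2/3 stop narrower (darker).
Shutter speed: 1/60 → 1/50 → 1/40 → 1/30 → 1/25 — 1 1/3 stops longer (brighter).
Net change so far: 2/3 stop brighter. Offset with the ISO: 200 → 160 → 125.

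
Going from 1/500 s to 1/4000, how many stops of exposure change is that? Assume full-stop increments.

3 stops

1/500 → 1/1000 → 1/2000 → 1/4000 — count the steps: 3 stops.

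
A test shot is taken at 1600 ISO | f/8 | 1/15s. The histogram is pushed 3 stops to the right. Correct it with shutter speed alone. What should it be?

Overexposed by 3 stops → need 3 stops darker.
Shutter speed: 1/15 → 1/30 → 1/60 → 1/125.

1/125s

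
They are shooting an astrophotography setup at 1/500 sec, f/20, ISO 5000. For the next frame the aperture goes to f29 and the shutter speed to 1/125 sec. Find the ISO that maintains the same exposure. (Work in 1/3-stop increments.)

ISO 2500

Aperture: f/20 → f/22 → f/25 → f/29 — 1 stop smaller aperture (darker).
Shutter speed: 1/500 → 1/400 → 1/320 → 1/250 → 1/200 → 1/160 → 1/125 — 2 stops longer (brighter).
Net change so far: 1 stop brighter. Offset with the ISO: 5000 → 4000 → 3200 → 2500.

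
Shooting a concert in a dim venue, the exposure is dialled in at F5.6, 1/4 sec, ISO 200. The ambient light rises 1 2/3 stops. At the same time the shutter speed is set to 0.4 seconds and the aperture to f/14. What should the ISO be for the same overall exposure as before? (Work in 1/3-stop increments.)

ISO 250

Scene light: 1 2/3 stops brighter.
Shutter speed: 1/4 → 0.3 → 0.4 — 2/3 stop slower (brighter).
Aperture: f/5.6 → f/6.3 → f/7.1 → f/8 → f/9 → f/10 → f/11 → f/13 → f/14 — 2 2/3 stops stopped down (darker).
Net so far: 1/3 stop darker. ISO: 200 → 250.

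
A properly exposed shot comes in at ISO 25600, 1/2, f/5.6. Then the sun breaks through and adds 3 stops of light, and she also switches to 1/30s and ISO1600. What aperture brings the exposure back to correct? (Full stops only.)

Scene light: 3 stops brighter.
Shutter speed: 1/2 → 1/4 → 1/8 → 1/15 → 1/30 — 4 stops shorter (darker).
ISO: 25600 → 12800 → 6400 → 3200 → 1600 — 4 stops dropped (darker).
Net so far: 5 stops darker. Aperture: f/5.6 → f/4 → f/2.8 → f/2 → f/1.4 → f/1.0.

f/1.0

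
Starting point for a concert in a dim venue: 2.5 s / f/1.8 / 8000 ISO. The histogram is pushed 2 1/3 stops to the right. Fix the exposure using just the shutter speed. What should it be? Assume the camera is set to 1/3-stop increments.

Overexposed by 2 1/3 stops → need 2 1/3 stops darker.
Shutter speed: 2.5 → 2 → 1.6 → 1.3 → 1 → 0.8 → 0.6 → 0.5.

0.5 s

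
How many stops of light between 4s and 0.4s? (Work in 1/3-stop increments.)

3 1/3 stops

4 → 3.2 → 2.5 → 2 → 1.6 → 1.3 → 1 → 0.8 → 0.6 → 0.5 → 0.4 — count the steps: 10 third-stops = 3 1/3 stops.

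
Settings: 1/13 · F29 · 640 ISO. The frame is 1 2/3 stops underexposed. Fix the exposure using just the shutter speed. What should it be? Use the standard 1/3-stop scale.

1/4s

Underexposed by 1 2/3 stops → need 1 2/3 stops brighter.
Shutter speed: 1/13 → 1/10 → 1/8 → 1/6 → 1/5 → 1/4.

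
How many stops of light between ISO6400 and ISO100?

6 stops

6400 → 3200 → 1600 → 800 → 400 → 200 → 100 — count the steps: 6 stops.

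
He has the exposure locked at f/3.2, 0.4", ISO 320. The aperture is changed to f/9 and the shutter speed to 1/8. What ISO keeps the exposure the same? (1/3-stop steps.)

Aperture: f/3.2 → f/3.5 → f/4 → f/4.5 → f/5 → f/5.6 → f/6.3 → f/7.1 → f/8 → f/9 — 3 stops smaller aperture (darker).
Shutter speed: 0.4 → 0.3 → 1/4 → 1/5 → 1/6 → 1/8 — 1 2/3 stops shorter (darker).
Net change so far: 4 2/3 stops darker. Offset with the ISO: 320 → 400 → 500 → 640 → 800 → 1000 → 1250 → 1600 → 2000 → 2500 → 3200 → 4000 → 5000 → 6400 → 8000.

ISO 8000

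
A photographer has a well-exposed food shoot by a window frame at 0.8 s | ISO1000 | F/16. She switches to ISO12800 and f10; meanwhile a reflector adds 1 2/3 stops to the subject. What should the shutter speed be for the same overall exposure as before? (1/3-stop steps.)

Scene light: 1 2/3 stops brighter.
ISO: 1000 → 1250 → 1600 → 2000 → 2500 → 3200 → 4000 → 5000 → 6400 → 8000 → 10000 → 12800 — 3 2/3 stops higher (brighter).
Aperture: f/16 → f/14 → f/13 → f/11 → f/10 — 1 1/3 stops opened up (brighter).
Net so far: 6 2/3 stops brighter. Shutter speed: 0.8 → 0.6 → 0.5 → 0.4 → 0.3 → 1/4 → 1/5 → 1/6 → 1/8 → 1/10 → 1/13 → 1/15 → 1/20 → 1/25 → 1/30 → 1/40 → 1/50 → 1/60 → 1/80 → 1/100 → 1/125.

1/125s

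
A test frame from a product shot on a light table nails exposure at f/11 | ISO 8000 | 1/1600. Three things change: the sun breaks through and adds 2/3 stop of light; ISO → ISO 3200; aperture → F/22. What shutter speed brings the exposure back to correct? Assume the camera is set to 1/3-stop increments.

Scene light: 2/3 stop brighter.
ISO: 8000 → 6400 → 5000 → 4000 → 3200 — 1 1/3 stops lower (darker).
Aperture: f/11 → f/13 → f/14 → f/16 → f/18 → f/20 → f/22 — 2 stops narrower (darker).
Net so far: 2 2/3 stops darker. Shutter speed: 1/1600 → 1/1250 → 1/1000 → 1/800 → 1/640 → 1/500 → 1/400 → 1/320 → 1/250.

1/250s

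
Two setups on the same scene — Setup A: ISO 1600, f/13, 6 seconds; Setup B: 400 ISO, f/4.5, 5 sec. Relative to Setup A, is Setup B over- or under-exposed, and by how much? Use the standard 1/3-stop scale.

2/3 stop brighter

Aperture: f/13 → f/11 → f/10 → f/9 → f/8 → f/7.1 → f/6.3 → f/5.6 → f/5 → f/4.5 — 3 stops wider (brighter).
Shutter speed: 6 → 5 — 1/3 stop faster (darker).
ISO: 1600 → 1250 → 1000 → 800 → 640 → 500 → 400 — 2 stops dropped (darker).
Net: +3 −1/3 −2 = +2/3 stops.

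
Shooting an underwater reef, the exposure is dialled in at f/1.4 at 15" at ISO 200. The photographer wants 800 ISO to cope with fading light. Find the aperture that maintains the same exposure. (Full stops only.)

ISO: 200 → 400 → 800 — 2 stops higher (brighter).
Need 2 stops darker from the aperture: f/1.4 → f/2 → f/2.8.

f/2.8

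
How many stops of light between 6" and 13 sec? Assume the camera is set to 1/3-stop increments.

1 stop

6 → 8 → 10 → 13 — count the steps: 3 third-stops = 1 stop.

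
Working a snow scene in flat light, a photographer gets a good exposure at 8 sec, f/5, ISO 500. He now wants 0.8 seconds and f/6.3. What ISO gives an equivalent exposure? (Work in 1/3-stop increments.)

Shutter speed: 8 → 6 → 5 → 4 → 3.2 → 2.5 → 2 → 1.6 → 1.3 → 1 → 0.8 — 3 1/3 stops shorter (darker).
Aperture: f/5 → f/5.6 → f/6.3 — 2/3 stop narrower (darker).
Net change so far: 4 stops darker. Offset with the ISO: 500 → 640 → 800 → 1000 → 1250 → 1600 → 2000 → 2500 → 3200 → 4000 → 5000 → 6400 → 8000.

ISO 8000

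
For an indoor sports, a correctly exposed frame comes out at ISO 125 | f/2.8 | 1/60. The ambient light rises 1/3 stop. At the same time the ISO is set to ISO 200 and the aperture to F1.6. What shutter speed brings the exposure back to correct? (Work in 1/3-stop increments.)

Scene light: 1/3 stop brighter.
ISO: 125 → 160 → 200 — 2/3 stop raised (brighter).
Aperture: f/2.8 → f/2.5 → f/2.2 → f/2 → f/1.8 → f/1.6 — 1 2/3 stops larger aperture (brighter).
Net so far: 2 2/3 stops brighter. Shutter speed: 1/60 → 1/80 → 1/100 → 1/125 → 1/160 → 1/200 → 1/250 → 1/320 → 1/400.

1/400s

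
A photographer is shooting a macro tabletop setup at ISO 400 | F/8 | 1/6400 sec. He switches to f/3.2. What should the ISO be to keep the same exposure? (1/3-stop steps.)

ISO 64

Aperture: f/8 → f/7.1 → f/6.3 → f/5.6 → f/5 → f/4.5 → f/4 → f/3.5 → f/3.2 — 2 2/3 stops wider (brighter).
Need 2 2/3 stops darker from the ISO: 400 → 320 → 250 → 200 → 160 → 125 → 100 → 80 → 64.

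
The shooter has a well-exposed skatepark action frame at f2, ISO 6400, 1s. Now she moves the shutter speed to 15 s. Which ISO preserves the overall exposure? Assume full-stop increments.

ISO 400

Shutter speed: 1 → 2 → 4 → 8 → 15 — 4 stops longer (brighter).
Need 4 stops darker from the ISO: 6400 → 3200 → 1600 → 800 → 400.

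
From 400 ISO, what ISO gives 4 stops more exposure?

ISO: 400 → 800 → 1600 → 3200 → 6400 — 4 stops higher (brighter).

ISO 6400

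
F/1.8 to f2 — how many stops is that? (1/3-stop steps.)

f/1.8 → f/2 — count the steps: 1 third-stops = 1/3 stop.

1/3 stop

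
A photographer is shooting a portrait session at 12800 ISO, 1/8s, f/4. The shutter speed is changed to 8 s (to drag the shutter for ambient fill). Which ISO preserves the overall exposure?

Shutter speed: 1/8 → 1/4 → 1/2 → 1 → 2 → 4 → 8 — 6 stops slower (brighter).
Need 6 stops darker from the ISO: 12800 → 6400 → 3200 → 1600 → 800 → 400 → 200.

ISO 200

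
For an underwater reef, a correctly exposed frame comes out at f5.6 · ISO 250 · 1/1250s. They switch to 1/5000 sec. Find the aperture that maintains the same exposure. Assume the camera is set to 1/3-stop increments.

f/2.8

Shutter speed: 1/1250 → 1/1600 → 1/2000 → 1/2500 → 1/3200 → 1/4000 → 1/5000 — 2 stops shorter (darker).
Need 2 stops brighter from the aperture: f/5.6 → f/5 → f/4.5 → f/4 → f/3.5 → f/3.2 → f/2.8.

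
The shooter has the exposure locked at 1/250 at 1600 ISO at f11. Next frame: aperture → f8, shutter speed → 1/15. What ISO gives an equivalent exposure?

ISO 50

Aperture: f/11 → f/8 — 1 stop larger aperture (brighter).
Shutter speed: 1/250 → 1/125 → 1/60 → 1/30 → 1/15 — 4 stops longer (brighter).
Net change so far: 5 stops brighter. Offset with the ISO: 1600 → 800 → 400 → 200 → 100 → 50.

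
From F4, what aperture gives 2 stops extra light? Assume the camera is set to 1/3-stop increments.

Aperture: f/4 → f/3.5 → f/3.2 → f/2.8 → f/2.5 → f/2.2 → f/2 — 2 stops wider (brighter).

f/2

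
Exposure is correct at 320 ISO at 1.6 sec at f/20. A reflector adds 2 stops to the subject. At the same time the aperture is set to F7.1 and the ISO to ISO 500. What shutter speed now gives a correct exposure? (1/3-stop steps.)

Scene light: 2 stops brighter.
Aperture: f/20 → f/18 → f/16 → f/14 → f/13 → f/11 → f/10 → f/9 → f/8 → f/7.1 — 3 stops larger aperture (brighter).
ISO: 320 → 400 → 500 — 2/3 stop raised (brighter).
Net so far: 5 2/3 stops brighter. Shutter speed: 1.6 → 1.3 → 1 → 0.8 → 0.6 → 0.5 → 0.4 → 0.3 → 1/4 → 1/5 → 1/6 → 1/8 → 1/10 → 1/13 → 1/15 → 1/20 → 1/25 → 1/30.

1/30s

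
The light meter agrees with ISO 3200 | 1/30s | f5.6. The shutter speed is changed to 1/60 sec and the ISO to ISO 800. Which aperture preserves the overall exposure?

f/2

Shutter speed: 1/30 → 1/60 — 1 stop shorter (darker).
ISO: 3200 → 1600 → 800 — 2 stops lower (darker).
Net change so far: 3 stops darker. Offset with the aperture: f/5.6 → f/4 → f/2.8 → f/2.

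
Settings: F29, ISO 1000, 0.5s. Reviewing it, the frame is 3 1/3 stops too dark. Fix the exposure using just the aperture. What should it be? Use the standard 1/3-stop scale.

f/9

Underexposed by 3 1/3 stops → need 3 1/3 stops brighter.
Aperture: f/29 → f/25 → f/22 → f/20 → f/18 → f/16 → f/14 → f/13 → f/11 → f/10 → f/9.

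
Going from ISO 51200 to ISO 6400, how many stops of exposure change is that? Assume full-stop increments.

3 stops

51200 → 25600 → 12800 → 6400 — count the steps: 3 stops.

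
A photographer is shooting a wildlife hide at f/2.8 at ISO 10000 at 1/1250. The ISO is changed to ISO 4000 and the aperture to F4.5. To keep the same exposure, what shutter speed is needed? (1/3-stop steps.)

ISO: 10000 → 8000 → 6400 → 5000 → 4000 — 1 1/3 stops lower (darker).
Aperture: f/2.8 → f/3.2 → f/3.5 → f/4 → f/4.5 — 1 1/3 stops smaller aperture (darker).
Net change so far: 2 2/3 stops darker. Offset with the shutter speed: 1/1250 → 1/1000 → 1/800 → 1/640 → 1/500 → 1/400 → 1/320 → 1/250 → 1/200.

1/200s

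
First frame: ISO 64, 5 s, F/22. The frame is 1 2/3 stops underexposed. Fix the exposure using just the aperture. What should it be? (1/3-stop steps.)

Underexposed by 1 2/3 stops → need 1 2/3 stops brighter.
Aperture: f/22 → f/20 → f/18 → f/16 → f/14 → f/13.

f/13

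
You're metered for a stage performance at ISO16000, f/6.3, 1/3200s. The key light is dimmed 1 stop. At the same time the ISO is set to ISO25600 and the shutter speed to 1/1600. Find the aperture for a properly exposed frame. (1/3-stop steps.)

f/8

Scene light: 1 stop darker.
ISO: 16000 → 20000 → 25600 — 2/3 stop raised (brighter).
Shutter speed: 1/3200 → 1/2500 → 1/2000 → 1/1600 — 1 stop slower (brighter).
Net so far: 2/3 stop brighter. Aperture: f/6.3 → f/7.1 → f/8.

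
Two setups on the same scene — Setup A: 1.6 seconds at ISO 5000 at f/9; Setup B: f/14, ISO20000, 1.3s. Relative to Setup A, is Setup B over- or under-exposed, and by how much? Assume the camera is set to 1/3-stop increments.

1/3 stop brighter

Aperture: f/9 → f/10 → f/11 → f/13 → f/14 — 1 1/3 stops smaller aperture (darker).
Shutter speed: 1.6 → 1.3 — 1/3 stop shorter (darker).
ISO: 5000 → 6400 → 8000 → 10000 → 12800 → 16000 → 20000 — 2 stops raised (brighter).
Net: −1 1/3 −1/3 +2 = +1/3 stops.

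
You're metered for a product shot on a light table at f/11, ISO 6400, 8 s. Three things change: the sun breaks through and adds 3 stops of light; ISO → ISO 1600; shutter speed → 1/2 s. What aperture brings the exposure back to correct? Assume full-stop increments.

f/4

Scene light: 3 stops brighter.
ISO: 6400 → 3200 → 1600 — 2 stops lower (darker).
Shutter speed: 8 → 4 → 2 → 1 → 1/2 — 4 stops shorter (darker).
Net so far: 3 stops darker. Aperture: f/11 → f/8 → f/5.6 → f/4.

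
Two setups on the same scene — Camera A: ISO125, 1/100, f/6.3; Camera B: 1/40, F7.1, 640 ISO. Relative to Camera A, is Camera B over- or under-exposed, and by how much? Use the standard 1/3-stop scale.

3 1/3 stops brighter

Aperture: f/6.3 → f/7.1 — 1/3 stop narrower (darker).
Shutter speed: 1/100 → 1/80 → 1/60 → 1/50 → 1/40 — 1 1/3 stops longer (brighter).
ISO: 125 → 160 → 200 → 250 → 320 → 400 → 500 → 640 — 2 1/3 stops raised (brighter).
Net: −1/3 +1 1/3 +2 1/3 = +3 1/3 stops.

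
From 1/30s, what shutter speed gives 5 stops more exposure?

1 s

Shutter speed: 1/30 → 1/15 → 1/8 → 1/4 → 1/2 → 1 — 5 stops longer (brighter).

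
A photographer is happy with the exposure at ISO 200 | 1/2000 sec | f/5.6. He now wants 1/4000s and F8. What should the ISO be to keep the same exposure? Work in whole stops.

ISO 800

Shutter speed: 1/2000 → 1/4000 — 1 stop faster (darker).
Aperture: f/5.6 → f/8 — 1 stop smaller aperture (darker).
Net change so far: 2 stops darker. Offset with the ISO: 200 → 400 → 800.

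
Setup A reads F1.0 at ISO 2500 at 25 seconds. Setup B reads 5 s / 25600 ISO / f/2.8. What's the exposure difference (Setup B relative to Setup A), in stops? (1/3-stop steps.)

2 stops darker

Aperture: f/1.0 → f/1.1 → f/1.2 → f/1.4 → f/1.6 → f/1.8 → f/2 → f/2.2 → f/2.5 → f/2.8 — 3 stops smaller aperture (darker).
Shutter speed: 25 → 20 → 15 → 13 → 10 → 8 → 6 → 5 — 2 1/3 stops faster (darker).
ISO: 2500 → 3200 → 4000 → 5000 → 6400 → 8000 → 10000 → 12800 → 16000 → 20000 → 25600 — 3 1/3 stops raised (brighter).
Net: −3 −2 1/3 +3 1/3 = −2 stops.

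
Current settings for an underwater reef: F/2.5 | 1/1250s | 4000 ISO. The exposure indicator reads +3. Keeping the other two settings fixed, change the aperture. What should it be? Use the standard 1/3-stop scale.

f/7.1

Overexposed by 3 stops → need 3 stops darker.
Aperture: f/2.5 → f/2.8 → f/3.2 → f/3.5 → f/4 → f/4.5 → f/5 → f/5.6 → f/6.3 → f/7.1.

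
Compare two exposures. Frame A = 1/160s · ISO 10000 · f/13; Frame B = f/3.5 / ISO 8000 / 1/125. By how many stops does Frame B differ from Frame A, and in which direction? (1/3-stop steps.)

3 2/3 stops brighter

Aperture: f/13 → f/11 → f/10 → f/9 → f/8 → f/7.1 → f/6.3 → f/5.6 → f/5 → f/4.5 → f/4 → f/3.5 — 3 2/3 stops larger aperture (brighter).
Shutter speed: 1/160 → 1/125 — 1/3 stop longer (brighter).
ISO: 10000 → 8000 — 1/3 stop dropped (darker).
Net: +3 2/3 +1/3 −1/3 = +3 2/3 stops.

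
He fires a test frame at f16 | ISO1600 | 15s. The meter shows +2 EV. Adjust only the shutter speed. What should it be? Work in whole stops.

4 s

Overexposed by 2 stops → need 2 stops darker.
Shutter speed: 15 → 8 → 4.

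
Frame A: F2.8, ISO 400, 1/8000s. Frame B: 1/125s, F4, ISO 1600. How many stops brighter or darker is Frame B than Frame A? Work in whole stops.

7 stops brighter

Aperture: f/2.8 → f/4 — 1 stop narrower (darker).
Shutter speed: 1/8000 → 1/4000 → 1/2000 → 1/1000 → 1/500 → 1/250 → 1/125 — 6 stops slower (brighter).
ISO: 400 → 800 → 1600 — 2 stops raised (brighter).
Net: −1 +6 +2 = +7 stops.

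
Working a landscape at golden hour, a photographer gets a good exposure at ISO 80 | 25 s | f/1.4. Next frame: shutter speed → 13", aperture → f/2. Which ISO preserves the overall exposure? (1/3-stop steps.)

ISO 320

Shutter speed: 25 → 20 → 15 → 13 — 1 stop shorter (darker).
Aperture: f/1.4 → f/1.6 → f/1.8 → f/2 — 1 stop stopped down (darker).
Net change so far: 2 stops darker. Offset with the ISO: 80 → 100 → 125 → 160 → 200 → 250 → 320.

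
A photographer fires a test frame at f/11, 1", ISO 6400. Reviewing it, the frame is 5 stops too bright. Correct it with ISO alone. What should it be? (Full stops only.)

ISO 200

Overexposed by 5 stops → need 5 stops darker.
ISO: 6400 → 3200 → 1600 → 800 → 400 → 200.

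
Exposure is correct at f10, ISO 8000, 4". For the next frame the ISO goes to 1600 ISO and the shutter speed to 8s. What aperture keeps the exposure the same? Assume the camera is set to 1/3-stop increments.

f/6.3

ISO: 8000 → 6400 → 5000 → 4000 → 3200 → 2500 → 2000 → 1600 — 2 1/3 stops lower (darker).
Shutter speed: 4 → 5 → 6 → 8 — 1 stop slower (brighter).
Net change so far: 1 1/3 stops darker. Offset with the aperture: f/10 → f/9 → f/8 → f/7.1 → f/6.3.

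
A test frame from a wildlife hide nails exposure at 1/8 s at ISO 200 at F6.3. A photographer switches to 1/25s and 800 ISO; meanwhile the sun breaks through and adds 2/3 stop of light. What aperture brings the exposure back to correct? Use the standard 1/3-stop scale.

Scene light: 2/3 stop brighter.
Shutter speed: 1/8 → 1/10 → 1/13 → 1/15 → 1/20 → 1/25 — 1 2/3 stops shorter (darker).
ISO: 200 → 250 → 320 → 400 → 500 → 640 → 800 — 2 stops raised (brighter).
Net so far: 1 stop brighter. Aperture: f/6.3 → f/7.1 → f/8 → f/9.

f/9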